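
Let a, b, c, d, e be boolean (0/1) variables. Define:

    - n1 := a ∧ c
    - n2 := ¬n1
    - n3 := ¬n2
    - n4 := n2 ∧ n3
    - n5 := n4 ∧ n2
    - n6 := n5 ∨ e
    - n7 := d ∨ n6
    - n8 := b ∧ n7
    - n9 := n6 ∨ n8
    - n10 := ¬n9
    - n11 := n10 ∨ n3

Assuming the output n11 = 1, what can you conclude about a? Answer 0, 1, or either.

either

Both values of a occur among assignments with n11 = 1:
  a=0: a=0, b=0, c=0, d=0, e=0
  a=1: a=1, b=0, c=0, d=0, e=0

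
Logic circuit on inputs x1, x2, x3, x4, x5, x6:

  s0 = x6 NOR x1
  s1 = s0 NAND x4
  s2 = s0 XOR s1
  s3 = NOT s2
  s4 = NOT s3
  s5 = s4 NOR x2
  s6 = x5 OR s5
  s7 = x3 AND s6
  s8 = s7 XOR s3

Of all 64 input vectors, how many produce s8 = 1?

s8 = s7 XOR s3 must be 1, so s7 and s3 differ.
Enumerating the 64 input combinations, 19 give s8 = 1 and 45 give s8 = 0.

19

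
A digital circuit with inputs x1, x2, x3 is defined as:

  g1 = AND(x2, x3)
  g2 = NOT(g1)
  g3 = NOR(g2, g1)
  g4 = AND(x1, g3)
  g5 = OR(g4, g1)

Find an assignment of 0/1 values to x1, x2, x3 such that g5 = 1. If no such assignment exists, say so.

g5 = OR(g4, g1) must be 1, so at least one of g4, g1 is 1.
Check with x1=0, x2=1, x3=1:
g1 = AND(x2, x3) = AND(1, 1) = 1
g2 = NOT(g1) = NOT 1 = 0
g3 = NOR(g2, g1) = NOR(0, 1) = 0
g4 = AND(x1, g3) = AND(0, 0) = 0
g5 = OR(g4, g1) = OR(0, 1) = 1
So g5 = 1 as required.

x1=0, x2=1, x3=1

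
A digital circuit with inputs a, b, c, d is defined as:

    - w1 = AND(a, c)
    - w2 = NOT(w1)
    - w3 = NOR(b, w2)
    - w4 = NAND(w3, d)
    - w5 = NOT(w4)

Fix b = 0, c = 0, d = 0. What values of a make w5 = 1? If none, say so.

no solution exists

With b = 0, c = 0, d = 0 fixed, none of the 2 settings of a give w5 = 1.
For example, with a=0:
w1 = AND(a, c) = AND(0, 0) = 0
w2 = NOT(w1) = NOT 0 = 1
w3 = NOR(b, w2) = NOR(0, 1) = 0
w4 = NAND(w3, d) = NAND(0, 0) = 1
w5 = NOT(w4) = NOT 1 = 0
giving w5 = 0 ≠ 1.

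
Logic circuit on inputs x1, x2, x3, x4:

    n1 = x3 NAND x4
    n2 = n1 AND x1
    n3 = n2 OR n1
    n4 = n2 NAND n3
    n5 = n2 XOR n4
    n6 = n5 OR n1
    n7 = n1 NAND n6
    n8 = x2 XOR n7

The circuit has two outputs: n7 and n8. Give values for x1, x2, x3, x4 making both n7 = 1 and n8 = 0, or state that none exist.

x1=0, x2=1, x3=1, x4=1

Check with x1=0, x2=1, x3=1, x4=1:
n1 = x3 NAND x4 = 1 NAND 1 = 0
n2 = n1 AND x1 = 0 AND 0 = 0
n3 = n2 OR n1 = 0 OR 0 = 0
n4 = n2 NAND n3 = 0 NAND 0 = 1
n5 = n2 XOR n4 = 0 XOR 1 = 1
n6 = n5 OR n1 = 1 OR 0 = 1
n7 = n1 NAND n6 = 0 NAND 1 = 1
n8 = x2 XOR n7 = 1 XOR 1 = 0
So n7 = 1 and n8 = 0.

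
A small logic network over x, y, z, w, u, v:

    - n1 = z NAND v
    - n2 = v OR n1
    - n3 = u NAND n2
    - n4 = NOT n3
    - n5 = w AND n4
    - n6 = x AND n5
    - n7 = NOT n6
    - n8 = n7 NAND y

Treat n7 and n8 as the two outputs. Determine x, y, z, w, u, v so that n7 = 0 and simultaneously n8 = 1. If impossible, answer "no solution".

x=1, y=1, z=0, w=1, u=1, v=0

Check with x=1, y=1, z=0, w=1, u=1, v=0:
n1 = z NAND v = 0 NAND 0 = 1
n2 = v OR n1 = 0 OR 1 = 1
n3 = u NAND n2 = 1 NAND 1 = 0
n4 = NOT n3 = NOT 0 = 1
n5 = w AND n4 = 1 AND 1 = 1
n6 = x AND n5 = 1 AND 1 = 1
n7 = NOT n6 = NOT 1 = 0
n8 = n7 NAND y = 0 NAND 1 = 1
So n7 = 0 and n8 = 1.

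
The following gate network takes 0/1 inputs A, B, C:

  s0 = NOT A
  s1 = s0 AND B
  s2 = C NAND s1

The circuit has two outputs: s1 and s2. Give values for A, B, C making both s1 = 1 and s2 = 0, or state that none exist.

A=0, B=1, C=1

Check with A=0, B=1, C=1:
s0 = NOT A = NOT 0 = 1
s1 = s0 AND B = 1 AND 1 = 1
s2 = C NAND s1 = 1 NAND 1 = 0
So s1 = 1 and s2 = 0.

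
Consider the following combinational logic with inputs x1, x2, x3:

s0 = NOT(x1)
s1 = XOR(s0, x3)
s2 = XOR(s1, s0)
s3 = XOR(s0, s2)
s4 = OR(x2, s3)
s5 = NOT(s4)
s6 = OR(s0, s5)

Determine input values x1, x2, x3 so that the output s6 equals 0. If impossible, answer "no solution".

x1=1, x2=0, x3=1

s6 = OR(s0, s5) must be 0, so both s0 = 0 and s5 = 0.
s0 = NOT(x1) must be 0, so x1 = 1.
Check with x1=1, x2=0, x3=1:
s0 = NOT(x1) = NOT 1 = 0
s1 = XOR(s0, x3) = XOR(0, 1) = 1
s2 = XOR(s1, s0) = XOR(1, 0) = 1
s3 = XOR(s0, s2) = XOR(0, 1) = 1
s4 = OR(x2, s3) = OR(0, 1) = 1
s5 = NOT(s4) = NOT 1 = 0
s6 = OR(s0, s5) = OR(0, 0) = 0
So s6 = 0 as required.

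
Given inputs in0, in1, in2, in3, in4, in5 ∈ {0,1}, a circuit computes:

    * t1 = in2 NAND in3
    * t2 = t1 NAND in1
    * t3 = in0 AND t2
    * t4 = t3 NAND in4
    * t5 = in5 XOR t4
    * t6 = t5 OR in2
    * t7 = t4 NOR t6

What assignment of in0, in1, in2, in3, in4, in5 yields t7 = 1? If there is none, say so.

Check with in0=1, in1=0, in2=0, in3=0, in4=1, in5=0:
t1 = in2 NAND in3 = 0 NAND 0 = 1
t2 = t1 NAND in1 = 1 NAND 0 = 1
t3 = in0 AND t2 = 1 AND 1 = 1
t4 = t3 NAND in4 = 1 NAND 1 = 0
t5 = in5 XOR t4 = 0 XOR 0 = 0
t6 = t5 OR in2 = 0 OR 0 = 0
t7 = t4 NOR t6 = 0 NOR 0 = 1
So t7 = 1 as required.

in0=1, in1=0, in2=0, in3=0, in4=1, in5=0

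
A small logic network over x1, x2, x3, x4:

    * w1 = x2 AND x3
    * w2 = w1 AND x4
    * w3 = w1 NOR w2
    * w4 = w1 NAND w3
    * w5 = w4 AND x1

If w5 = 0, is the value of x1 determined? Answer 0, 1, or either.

0

w5 = w4 AND x1 must be 0, so at least one of w4, x1 is 0.
Every assignment with w5 = 0 has x1 = 0; there are 8 such assignment(s).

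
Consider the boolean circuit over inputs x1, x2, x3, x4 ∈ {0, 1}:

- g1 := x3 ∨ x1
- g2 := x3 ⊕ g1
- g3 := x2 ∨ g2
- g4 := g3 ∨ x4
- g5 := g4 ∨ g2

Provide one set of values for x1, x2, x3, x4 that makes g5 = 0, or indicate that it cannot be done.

g5 = g4 ∨ g2 must be 0, so both g4 = 0 and g2 = 0.
Check with x1=0 x2=0 x3=1 x4=0:
g1 = x3 ∨ x1 = 1 ∨ 0 = 1
g2 = x3 ⊕ g1 = 1 ⊕ 1 = 0
g3 = x2 ∨ g2 = 0 ∨ 0 = 0
g4 = g3 ∨ x4 = 0 ∨ 0 = 0
g5 = g4 ∨ g2 = 0 ∨ 0 = 0
So g5 = 0 as required.

x1=0 x2=0 x3=1 x4=0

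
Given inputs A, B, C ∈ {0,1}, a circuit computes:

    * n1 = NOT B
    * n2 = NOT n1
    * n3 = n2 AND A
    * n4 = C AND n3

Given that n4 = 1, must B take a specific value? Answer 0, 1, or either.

n4 = C AND n3 must be 1, so both C = 1 and n3 = 1.
n3 = n2 AND A must be 1, so both n2 = 1 and A = 1.
n2 = NOT n1 must be 1, so n1 = 0.
Every assignment with n4 = 1 has B = 1; there are 1 such assignment(s).
  A=1, B=1, C=1

1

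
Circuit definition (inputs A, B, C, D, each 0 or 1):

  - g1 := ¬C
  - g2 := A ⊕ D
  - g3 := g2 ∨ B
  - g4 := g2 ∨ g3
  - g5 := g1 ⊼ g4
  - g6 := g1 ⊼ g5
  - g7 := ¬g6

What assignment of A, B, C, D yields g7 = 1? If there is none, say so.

g7 = ¬g6 must be 1, so g6 = 0.
g6 = g1 ⊼ g5 must be 0, so both g1 = 1 and g5 = 1.
g1 = ¬C must be 1, so C = 0.
Check with A=1, B=0, C=0, D=1:
g1 = ¬C = ¬0 = 1
g2 = A ⊕ D = 1 ⊕ 1 = 0
g3 = g2 ∨ B = 0 ∨ 0 = 0
g4 = g2 ∨ g3 = 0 ∨ 0 = 0
g5 = g1 ⊼ g4 = 1 ⊼ 0 = 1
g6 = g1 ⊼ g5 = 1 ⊼ 1 = 0
g7 = ¬g6 = ¬0 = 1
So g7 = 1 as required.

A=1, B=0, C=0, D=1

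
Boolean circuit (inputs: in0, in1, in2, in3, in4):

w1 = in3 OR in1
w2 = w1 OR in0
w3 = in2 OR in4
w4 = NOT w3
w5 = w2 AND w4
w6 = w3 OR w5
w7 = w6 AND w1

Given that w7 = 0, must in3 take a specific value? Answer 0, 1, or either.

0

w7 = w6 AND w1 must be 0, so at least one of w6, w1 is 0.
Every assignment with w7 = 0 has in3 = 0; there are 8 such assignment(s).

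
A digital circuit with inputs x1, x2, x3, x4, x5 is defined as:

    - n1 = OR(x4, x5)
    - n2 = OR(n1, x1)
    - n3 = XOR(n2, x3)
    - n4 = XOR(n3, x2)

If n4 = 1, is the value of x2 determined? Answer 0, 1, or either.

Both values of x2 occur among assignments with n4 = 1:
  x2=0: x1=0, x2=0, x3=0, x4=0, x5=1
  x2=1: x1=0, x2=1, x3=0, x4=0, x5=0

either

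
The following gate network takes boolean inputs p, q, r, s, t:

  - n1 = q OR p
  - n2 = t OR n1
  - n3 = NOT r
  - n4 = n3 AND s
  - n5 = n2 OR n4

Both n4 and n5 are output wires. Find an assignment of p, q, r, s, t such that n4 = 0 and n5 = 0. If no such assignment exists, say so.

Check with p=0, q=0, r=1, s=0, t=0:
n1 = q OR p = 0 OR 0 = 0
n2 = t OR n1 = 0 OR 0 = 0
n3 = NOT r = NOT 1 = 0
n4 = n3 AND s = 0 AND 0 = 0
n5 = n2 OR n4 = 0 OR 0 = 0
So n4 = 0 and n5 = 0.

p=0, q=0, r=1, s=0, t=0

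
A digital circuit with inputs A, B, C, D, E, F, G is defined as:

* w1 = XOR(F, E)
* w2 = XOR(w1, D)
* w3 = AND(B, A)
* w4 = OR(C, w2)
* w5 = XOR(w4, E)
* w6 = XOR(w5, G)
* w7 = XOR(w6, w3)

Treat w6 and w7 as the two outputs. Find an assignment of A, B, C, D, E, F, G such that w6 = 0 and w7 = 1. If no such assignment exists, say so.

A=1 B=1 C=1 D=1 E=0 F=1 G=1

Check with A=1 B=1 C=1 D=1 E=0 F=1 G=1:
w1 = XOR(F, E) = XOR(1, 0) = 1
w2 = XOR(w1, D) = XOR(1, 1) = 0
w3 = AND(B, A) = AND(1, 1) = 1
w4 = OR(C, w2) = OR(1, 0) = 1
w5 = XOR(w4, E) = XOR(1, 0) = 1
w6 = XOR(w5, G) = XOR(1, 1) = 0
w7 = XOR(w6, w3) = XOR(0, 1) = 1
So w6 = 0 and w7 = 1.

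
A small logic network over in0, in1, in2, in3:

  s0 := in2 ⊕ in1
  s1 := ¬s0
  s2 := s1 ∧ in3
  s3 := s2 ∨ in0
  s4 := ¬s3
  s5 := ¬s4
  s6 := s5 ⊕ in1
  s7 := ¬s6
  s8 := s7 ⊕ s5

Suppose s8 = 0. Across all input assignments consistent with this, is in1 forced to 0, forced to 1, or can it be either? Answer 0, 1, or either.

s8 = s7 ⊕ s5 must be 0, so s7 and s5 are equal.
Every assignment with s8 = 0 has in1 = 1; there are 8 such assignment(s).

1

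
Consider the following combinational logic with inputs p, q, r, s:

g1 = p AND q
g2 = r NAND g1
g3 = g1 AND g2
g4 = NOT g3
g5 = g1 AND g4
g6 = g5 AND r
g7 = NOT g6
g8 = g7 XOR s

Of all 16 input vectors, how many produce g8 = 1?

8

g8 = g7 XOR s must be 1, so g7 and s differ.
Enumerating the 16 input combinations, 8 give g8 = 1 and 8 give g8 = 0.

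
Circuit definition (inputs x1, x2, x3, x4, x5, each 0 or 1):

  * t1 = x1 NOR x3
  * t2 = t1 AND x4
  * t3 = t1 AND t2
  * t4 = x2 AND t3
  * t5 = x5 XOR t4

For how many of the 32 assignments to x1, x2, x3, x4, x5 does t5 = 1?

t5 = x5 XOR t4 must be 1, so x5 and t4 differ.
Enumerating the 32 input combinations, 16 give t5 = 1 and 16 give t5 = 0.

16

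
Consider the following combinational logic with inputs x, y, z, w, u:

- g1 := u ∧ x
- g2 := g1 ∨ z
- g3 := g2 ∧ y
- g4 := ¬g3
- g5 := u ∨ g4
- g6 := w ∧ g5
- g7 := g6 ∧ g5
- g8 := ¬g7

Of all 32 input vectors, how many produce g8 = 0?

14

g8 = ¬g7 must be 0, so g7 = 1.
g7 = g6 ∧ g5 must be 1, so both g6 = 1 and g5 = 1.
Enumerating the 32 input combinations, 14 give g8 = 0 and 18 give g8 = 1.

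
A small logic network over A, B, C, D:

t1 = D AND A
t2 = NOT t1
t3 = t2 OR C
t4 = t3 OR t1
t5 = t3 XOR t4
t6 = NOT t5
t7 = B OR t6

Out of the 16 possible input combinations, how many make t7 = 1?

t7 = B OR t6 must be 1, so at least one of B, t6 is 1.
Enumerating the 16 input combinations, 15 give t7 = 1 and 1 give t7 = 0.

15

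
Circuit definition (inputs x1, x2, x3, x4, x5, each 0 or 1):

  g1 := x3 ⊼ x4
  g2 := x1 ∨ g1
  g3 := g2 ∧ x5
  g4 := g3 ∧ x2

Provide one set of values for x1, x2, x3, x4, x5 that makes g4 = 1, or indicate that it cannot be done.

x1=1, x2=1, x3=0, x4=1, x5=1

g4 = g3 ∧ x2 must be 1, so both g3 = 1 and x2 = 1.
g3 = g2 ∧ x5 must be 1, so both g2 = 1 and x5 = 1.
g2 = x1 ∨ g1 must be 1, so at least one of x1, g1 is 1.
Check with x1=1, x2=1, x3=0, x4=1, x5=1:
g1 = x3 ⊼ x4 = 0 ⊼ 1 = 1
g2 = x1 ∨ g1 = 1 ∨ 1 = 1
g3 = g2 ∧ x5 = 1 ∧ 1 = 1
g4 = g3 ∧ x2 = 1 ∧ 1 = 1
So g4 = 1 as required.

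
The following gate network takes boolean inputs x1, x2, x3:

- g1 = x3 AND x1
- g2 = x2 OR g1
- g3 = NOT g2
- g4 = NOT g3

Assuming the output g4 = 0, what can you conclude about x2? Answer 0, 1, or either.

g4 = NOT g3 must be 0, so g3 = 1.
g3 = NOT g2 must be 1, so g2 = 0.
Every assignment with g4 = 0 has x2 = 0; there are 3 such assignment(s).
  x1=0, x2=0, x3=0
  x1=0, x2=0, x3=1
  x1=1, x2=0, x3=0

0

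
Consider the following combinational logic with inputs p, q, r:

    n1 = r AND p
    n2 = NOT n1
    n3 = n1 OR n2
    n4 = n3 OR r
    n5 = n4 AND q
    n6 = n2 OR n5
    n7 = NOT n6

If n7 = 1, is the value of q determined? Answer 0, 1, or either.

0

n7 = NOT n6 must be 1, so n6 = 0.
n6 = n2 OR n5 must be 0, so both n2 = 0 and n5 = 0.
n2 = NOT n1 must be 0, so n1 = 1.
Every assignment with n7 = 1 has q = 0; there are 1 such assignment(s).
  p=1, q=0, r=1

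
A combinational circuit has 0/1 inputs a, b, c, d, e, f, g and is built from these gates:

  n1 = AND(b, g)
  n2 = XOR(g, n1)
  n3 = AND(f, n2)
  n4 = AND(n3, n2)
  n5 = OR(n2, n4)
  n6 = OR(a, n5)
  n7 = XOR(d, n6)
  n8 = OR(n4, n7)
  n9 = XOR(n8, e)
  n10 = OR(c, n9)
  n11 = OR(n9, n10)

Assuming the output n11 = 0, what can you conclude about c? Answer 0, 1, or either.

n11 = OR(n9, n10) must be 0, so both n9 = 0 and n10 = 0.
n9 = XOR(n8, e) must be 0, so n8 and e are equal.
n10 = OR(c, n9) must be 0, so both c = 0 and n9 = 0.
Every assignment with n11 = 0 has c = 0; there are 32 such assignment(s).

0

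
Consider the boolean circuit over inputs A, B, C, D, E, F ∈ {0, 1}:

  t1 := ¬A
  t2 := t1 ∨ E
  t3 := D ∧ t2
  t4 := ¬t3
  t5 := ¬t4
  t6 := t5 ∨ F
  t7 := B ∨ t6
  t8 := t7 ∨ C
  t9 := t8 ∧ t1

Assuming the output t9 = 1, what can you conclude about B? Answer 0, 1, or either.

either

Both values of B occur among assignments with t9 = 1:
  B=0: A=0, B=0, C=0, D=0, E=0, F=1
  B=1: A=0, B=1, C=0, D=0, E=0, F=0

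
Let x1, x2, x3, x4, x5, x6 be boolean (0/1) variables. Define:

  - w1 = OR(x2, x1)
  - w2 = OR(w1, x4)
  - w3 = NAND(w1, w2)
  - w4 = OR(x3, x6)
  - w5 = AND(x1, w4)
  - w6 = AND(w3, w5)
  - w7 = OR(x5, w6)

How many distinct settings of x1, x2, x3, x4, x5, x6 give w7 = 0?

32

w7 = OR(x5, w6) must be 0, so both x5 = 0 and w6 = 0.
Enumerating the 64 input combinations, 32 give w7 = 0 and 32 give w7 = 1.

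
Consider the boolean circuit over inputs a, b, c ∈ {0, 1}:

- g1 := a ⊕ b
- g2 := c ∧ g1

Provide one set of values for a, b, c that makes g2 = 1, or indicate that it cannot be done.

g2 = c ∧ g1 must be 1, so both c = 1 and g1 = 1.
g1 = a ⊕ b must be 1, so a and b differ.
Check with a=0, b=1, c=1:
g1 = a ⊕ b = 0 ⊕ 1 = 1
g2 = c ∧ g1 = 1 ∧ 1 = 1
So g2 = 1 as required.

a=0, b=1, c=1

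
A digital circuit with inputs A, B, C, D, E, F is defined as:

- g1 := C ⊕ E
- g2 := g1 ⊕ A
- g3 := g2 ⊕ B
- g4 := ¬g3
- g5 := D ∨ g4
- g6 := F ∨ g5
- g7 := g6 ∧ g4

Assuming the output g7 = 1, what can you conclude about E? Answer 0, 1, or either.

either

Both values of E occur among assignments with g7 = 1:
  E=0: A=0, B=0, C=0, D=0, E=0, F=0
  E=1: A=0, B=0, C=1, D=0, E=1, F=0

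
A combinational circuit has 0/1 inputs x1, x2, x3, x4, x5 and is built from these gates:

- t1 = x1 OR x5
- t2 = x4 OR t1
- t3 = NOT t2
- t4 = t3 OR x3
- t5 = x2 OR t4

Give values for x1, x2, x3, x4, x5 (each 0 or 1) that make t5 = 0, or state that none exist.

x1=1 x2=0 x3=0 x4=0 x5=0

Check with x1=1 x2=0 x3=0 x4=0 x5=0:
t1 = x1 OR x5 = 1 OR 0 = 1
t2 = x4 OR t1 = 0 OR 1 = 1
t3 = NOT t2 = NOT 1 = 0
t4 = t3 OR x3 = 0 OR 0 = 0
t5 = x2 OR t4 = 0 OR 0 = 0
So t5 = 0 as required.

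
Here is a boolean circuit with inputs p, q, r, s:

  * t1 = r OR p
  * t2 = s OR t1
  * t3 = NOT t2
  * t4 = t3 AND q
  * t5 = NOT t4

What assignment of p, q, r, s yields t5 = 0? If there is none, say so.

p=0, q=1, r=0, s=0

t5 = NOT t4 must be 0, so t4 = 1.
t4 = t3 AND q must be 1, so both t3 = 1 and q = 1.
Check with p=0, q=1, r=0, s=0:
t1 = r OR p = 0 OR 0 = 0
t2 = s OR t1 = 0 OR 0 = 0
t3 = NOT t2 = NOT 0 = 1
t4 = t3 AND q = 1 AND 1 = 1
t5 = NOT t4 = NOT 1 = 0
So t5 = 0 as required.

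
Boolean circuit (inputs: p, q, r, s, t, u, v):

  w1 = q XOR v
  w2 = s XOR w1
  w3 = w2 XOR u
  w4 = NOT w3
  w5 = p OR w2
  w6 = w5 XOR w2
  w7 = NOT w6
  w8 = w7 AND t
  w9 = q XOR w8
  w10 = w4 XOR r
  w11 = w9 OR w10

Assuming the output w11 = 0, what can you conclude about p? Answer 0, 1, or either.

either

Both values of p occur among assignments with w11 = 0:
  p=0: p=0, q=0, r=0, s=0, t=0, u=0, v=1
  p=1: p=1, q=0, r=0, s=0, t=0, u=0, v=1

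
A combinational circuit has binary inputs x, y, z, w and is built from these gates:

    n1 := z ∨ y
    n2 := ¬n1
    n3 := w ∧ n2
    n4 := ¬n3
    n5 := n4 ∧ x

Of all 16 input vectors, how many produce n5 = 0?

n5 = n4 ∧ x must be 0, so at least one of n4, x is 0.
Enumerating the 16 input combinations, 9 give n5 = 0 and 7 give n5 = 1.

9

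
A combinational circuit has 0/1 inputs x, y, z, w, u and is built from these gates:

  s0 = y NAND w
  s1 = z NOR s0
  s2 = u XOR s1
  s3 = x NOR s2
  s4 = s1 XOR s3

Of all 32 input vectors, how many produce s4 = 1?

10

s4 = s1 XOR s3 must be 1, so s1 and s3 differ.
Enumerating the 32 input combinations, 10 give s4 = 1 and 22 give s4 = 0.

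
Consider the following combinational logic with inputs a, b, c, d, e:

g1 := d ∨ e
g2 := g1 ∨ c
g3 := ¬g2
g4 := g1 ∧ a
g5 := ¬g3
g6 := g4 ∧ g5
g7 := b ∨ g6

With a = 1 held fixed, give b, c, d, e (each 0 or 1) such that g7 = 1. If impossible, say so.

Check with a = 1 and b=0, c=0, d=0, e=1:
g1 = d ∨ e = 0 ∨ 1 = 1
g2 = g1 ∨ c = 1 ∨ 0 = 1
g3 = ¬g2 = ¬1 = 0
g4 = g1 ∧ a = 1 ∧ 1 = 1
g5 = ¬g3 = ¬0 = 1
g6 = g4 ∧ g5 = 1 ∧ 1 = 1
g7 = b ∨ g6 = 0 ∨ 1 = 1
So g7 = 1.

b=0, c=0, d=0, e=1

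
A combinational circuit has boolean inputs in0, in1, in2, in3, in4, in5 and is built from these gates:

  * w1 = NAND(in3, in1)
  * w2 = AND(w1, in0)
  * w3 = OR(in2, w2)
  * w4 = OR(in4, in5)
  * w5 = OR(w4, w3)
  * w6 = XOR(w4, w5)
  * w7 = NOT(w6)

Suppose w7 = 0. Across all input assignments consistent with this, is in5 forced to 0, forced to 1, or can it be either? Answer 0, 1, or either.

0

w7 = NOT(w6) must be 0, so w6 = 1.
w6 = XOR(w4, w5) must be 1, so w4 and w5 differ.
Every assignment with w7 = 0 has in5 = 0; there are 11 such assignment(s).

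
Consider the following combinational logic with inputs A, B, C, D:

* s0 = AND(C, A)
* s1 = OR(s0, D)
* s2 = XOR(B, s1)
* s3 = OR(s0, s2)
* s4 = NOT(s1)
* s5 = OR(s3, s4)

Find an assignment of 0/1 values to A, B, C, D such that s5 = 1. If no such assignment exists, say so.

s5 = OR(s3, s4) must be 1, so at least one of s3, s4 is 1.
Check with A=1, B=1, C=1, D=0:
s0 = AND(C, A) = AND(1, 1) = 1
s1 = OR(s0, D) = OR(1, 0) = 1
s2 = XOR(B, s1) = XOR(1, 1) = 0
s3 = OR(s0, s2) = OR(1, 0) = 1
s4 = NOT(s1) = NOT 1 = 0
s5 = OR(s3, s4) = OR(1, 0) = 1
So s5 = 1 as required.

A=1, B=1, C=1, D=0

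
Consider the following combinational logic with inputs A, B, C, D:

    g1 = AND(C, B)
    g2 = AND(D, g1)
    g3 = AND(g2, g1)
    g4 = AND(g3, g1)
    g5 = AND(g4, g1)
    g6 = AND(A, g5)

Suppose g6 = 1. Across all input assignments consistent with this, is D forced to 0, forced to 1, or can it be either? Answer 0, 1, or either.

1

g6 = AND(A, g5) must be 1, so both A = 1 and g5 = 1.
g5 = AND(g4, g1) must be 1, so both g4 = 1 and g1 = 1.
Every assignment with g6 = 1 has D = 1; there are 1 such assignment(s).
  A=1, B=1, C=1, D=1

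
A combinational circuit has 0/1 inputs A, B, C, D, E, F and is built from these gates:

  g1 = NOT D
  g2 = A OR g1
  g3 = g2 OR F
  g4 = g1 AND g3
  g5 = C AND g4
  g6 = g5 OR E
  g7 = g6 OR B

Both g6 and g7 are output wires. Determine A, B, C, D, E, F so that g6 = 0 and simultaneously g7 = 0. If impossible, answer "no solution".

Check with A=0 B=0 C=0 D=0 E=0 F=1:
g1 = NOT D = NOT 0 = 1
g2 = A OR g1 = 0 OR 1 = 1
g3 = g2 OR F = 1 OR 1 = 1
g4 = g1 AND g3 = 1 AND 1 = 1
g5 = C AND g4 = 0 AND 1 = 0
g6 = g5 OR E = 0 OR 0 = 0
g7 = g6 OR B = 0 OR 0 = 0
So g6 = 0 and g7 = 0.

A=0 B=0 C=0 D=0 E=0 F=1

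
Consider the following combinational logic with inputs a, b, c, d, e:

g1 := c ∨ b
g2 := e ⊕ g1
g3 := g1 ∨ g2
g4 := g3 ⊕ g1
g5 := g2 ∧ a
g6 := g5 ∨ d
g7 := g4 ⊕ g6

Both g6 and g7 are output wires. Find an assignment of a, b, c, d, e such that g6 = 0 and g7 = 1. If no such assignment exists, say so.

Check with a=0, b=0, c=0, d=0, e=1:
g1 = c ∨ b = 0 ∨ 0 = 0
g2 = e ⊕ g1 = 1 ⊕ 0 = 1
g3 = g1 ∨ g2 = 0 ∨ 1 = 1
g4 = g3 ⊕ g1 = 1 ⊕ 0 = 1
g5 = g2 ∧ a = 1 ∧ 0 = 0
g6 = g5 ∨ d = 0 ∨ 0 = 0
g7 = g4 ⊕ g6 = 1 ⊕ 0 = 1
So g6 = 0 and g7 = 1.

a=0, b=0, c=0, d=0, e=1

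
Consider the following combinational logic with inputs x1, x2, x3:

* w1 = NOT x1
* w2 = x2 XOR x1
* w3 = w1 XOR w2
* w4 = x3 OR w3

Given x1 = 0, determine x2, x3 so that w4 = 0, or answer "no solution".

x2=1 x3=0

w4 = x3 OR w3 must be 0, so both x3 = 0 and w3 = 0.
Check with x1 = 0 and x2=1, x3=0:
w1 = NOT x1 = NOT 0 = 1
w2 = x2 XOR x1 = 1 XOR 0 = 1
w3 = w1 XOR w2 = 1 XOR 1 = 0
w4 = x3 OR w3 = 0 OR 0 = 0
So w4 = 0.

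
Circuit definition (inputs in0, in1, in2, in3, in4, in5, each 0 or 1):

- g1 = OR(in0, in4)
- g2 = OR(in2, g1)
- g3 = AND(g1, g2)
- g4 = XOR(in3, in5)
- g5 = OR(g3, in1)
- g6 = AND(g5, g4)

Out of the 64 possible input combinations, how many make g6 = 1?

28

g6 = AND(g5, g4) must be 1, so both g5 = 1 and g4 = 1.
g5 = OR(g3, in1) must be 1, so at least one of g3, in1 is 1.
Enumerating the 64 input combinations, 28 give g6 = 1 and 36 give g6 = 0.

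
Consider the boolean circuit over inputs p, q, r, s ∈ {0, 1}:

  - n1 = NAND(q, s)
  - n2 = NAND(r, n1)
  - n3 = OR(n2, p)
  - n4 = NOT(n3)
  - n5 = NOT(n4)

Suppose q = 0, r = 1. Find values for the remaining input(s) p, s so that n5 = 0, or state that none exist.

p=0 s=1

n5 = NOT(n4) must be 0, so n4 = 1.
n4 = NOT(n3) must be 1, so n3 = 0.
Check with q = 0, r = 1 and p=0, s=1:
n1 = NAND(q, s) = NAND(0, 1) = 1
n2 = NAND(r, n1) = NAND(1, 1) = 0
n3 = OR(n2, p) = OR(0, 0) = 0
n4 = NOT(n3) = NOT 0 = 1
n5 = NOT(n4) = NOT 1 = 0
So n5 = 0.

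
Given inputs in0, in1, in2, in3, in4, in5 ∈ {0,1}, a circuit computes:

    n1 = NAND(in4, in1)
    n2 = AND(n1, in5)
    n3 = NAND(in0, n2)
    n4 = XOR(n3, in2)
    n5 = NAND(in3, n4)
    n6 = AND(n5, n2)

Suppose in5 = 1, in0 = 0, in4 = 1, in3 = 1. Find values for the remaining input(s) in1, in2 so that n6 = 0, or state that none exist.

in1=1, in2=1

n6 = AND(n5, n2) must be 0, so at least one of n5, n2 is 0.
Check with in5 = 1, in0 = 0, in4 = 1, in3 = 1 and in1=1, in2=1:
n1 = NAND(in4, in1) = NAND(1, 1) = 0
n2 = AND(n1, in5) = AND(0, 1) = 0
n3 = NAND(in0, n2) = NAND(0, 0) = 1
n4 = XOR(n3, in2) = XOR(1, 1) = 0
n5 = NAND(in3, n4) = NAND(1, 0) = 1
n6 = AND(n5, n2) = AND(1, 0) = 0
So n6 = 0.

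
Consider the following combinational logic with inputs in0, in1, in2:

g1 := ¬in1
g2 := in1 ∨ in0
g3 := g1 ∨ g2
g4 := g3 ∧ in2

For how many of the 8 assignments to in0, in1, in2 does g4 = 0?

4

g4 = g3 ∧ in2 must be 0, so at least one of g3, in2 is 0.
Enumerating the 8 input combinations, 4 give g4 = 0 and 4 give g4 = 1.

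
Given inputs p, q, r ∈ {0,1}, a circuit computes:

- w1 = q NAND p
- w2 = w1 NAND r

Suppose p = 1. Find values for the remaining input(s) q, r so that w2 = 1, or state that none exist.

Check with p = 1 and q=0, r=0:
w1 = q NAND p = 0 NAND 1 = 1
w2 = w1 NAND r = 1 NAND 0 = 1
So w2 = 1.

q=0, r=0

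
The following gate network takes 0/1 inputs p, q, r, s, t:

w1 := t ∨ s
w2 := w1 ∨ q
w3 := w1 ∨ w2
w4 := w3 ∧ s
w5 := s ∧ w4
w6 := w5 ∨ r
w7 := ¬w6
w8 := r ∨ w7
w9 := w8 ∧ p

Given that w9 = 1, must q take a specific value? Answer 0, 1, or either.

Both values of q occur among assignments with w9 = 1:
  q=0: p=1, q=0, r=0, s=0, t=0
  q=1: p=1, q=1, r=0, s=0, t=0

either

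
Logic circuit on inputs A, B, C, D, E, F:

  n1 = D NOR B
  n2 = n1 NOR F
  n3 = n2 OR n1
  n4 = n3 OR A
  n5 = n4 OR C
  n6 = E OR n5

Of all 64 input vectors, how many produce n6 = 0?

n6 = E OR n5 must be 0, so both E = 0 and n5 = 0.
Enumerating the 64 input combinations, 3 give n6 = 0 and 61 give n6 = 1.

3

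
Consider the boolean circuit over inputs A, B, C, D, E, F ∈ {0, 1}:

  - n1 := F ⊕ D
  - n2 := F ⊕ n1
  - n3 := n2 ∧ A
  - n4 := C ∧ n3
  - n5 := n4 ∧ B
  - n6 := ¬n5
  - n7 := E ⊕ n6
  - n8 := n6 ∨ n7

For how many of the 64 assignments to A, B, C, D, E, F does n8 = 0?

n8 = n6 ∨ n7 must be 0, so both n6 = 0 and n7 = 0.
Satisfying assignments:
  A=1, B=1, C=1, D=1, E=0, F=0
  A=1, B=1, C=1, D=1, E=0, F=1

2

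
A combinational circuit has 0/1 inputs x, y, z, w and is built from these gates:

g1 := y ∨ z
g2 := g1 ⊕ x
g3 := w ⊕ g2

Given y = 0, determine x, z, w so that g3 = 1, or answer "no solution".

x=1 z=0 w=0

g3 = w ⊕ g2 must be 1, so w and g2 differ.
Check with y = 0 and x=1, z=0, w=0:
g1 = y ∨ z = 0 ∨ 0 = 0
g2 = g1 ⊕ x = 0 ⊕ 1 = 1
g3 = w ⊕ g2 = 0 ⊕ 1 = 1
So g3 = 1.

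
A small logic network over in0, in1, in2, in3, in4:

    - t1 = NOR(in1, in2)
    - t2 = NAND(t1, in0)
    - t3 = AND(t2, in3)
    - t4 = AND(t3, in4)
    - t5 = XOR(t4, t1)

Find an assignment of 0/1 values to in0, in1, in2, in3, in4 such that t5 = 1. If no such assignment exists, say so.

in0=1 in1=0 in2=1 in3=1 in4=1

Check with in0=1 in1=0 in2=1 in3=1 in4=1:
t1 = NOR(in1, in2) = NOR(0, 1) = 0
t2 = NAND(t1, in0) = NAND(0, 1) = 1
t3 = AND(t2, in3) = AND(1, 1) = 1
t4 = AND(t3, in4) = AND(1, 1) = 1
t5 = XOR(t4, t1) = XOR(1, 0) = 1
So t5 = 1 as required.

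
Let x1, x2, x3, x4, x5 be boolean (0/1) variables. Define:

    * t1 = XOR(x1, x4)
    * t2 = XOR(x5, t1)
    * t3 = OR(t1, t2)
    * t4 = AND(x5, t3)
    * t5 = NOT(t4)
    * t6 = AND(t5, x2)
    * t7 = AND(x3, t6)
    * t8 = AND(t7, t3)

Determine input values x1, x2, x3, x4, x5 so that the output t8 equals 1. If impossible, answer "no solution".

t8 = AND(t7, t3) must be 1, so both t7 = 1 and t3 = 1.
Check with x1=1 x2=1 x3=1 x4=0 x5=0:
t1 = XOR(x1, x4) = XOR(1, 0) = 1
t2 = XOR(x5, t1) = XOR(0, 1) = 1
t3 = OR(t1, t2) = OR(1, 1) = 1
t4 = AND(x5, t3) = AND(0, 1) = 0
t5 = NOT(t4) = NOT 0 = 1
t6 = AND(t5, x2) = AND(1, 1) = 1
t7 = AND(x3, t6) = AND(1, 1) = 1
t8 = AND(t7, t3) = AND(1, 1) = 1
So t8 = 1 as required.

x1=1 x2=1 x3=1 x4=0 x5=0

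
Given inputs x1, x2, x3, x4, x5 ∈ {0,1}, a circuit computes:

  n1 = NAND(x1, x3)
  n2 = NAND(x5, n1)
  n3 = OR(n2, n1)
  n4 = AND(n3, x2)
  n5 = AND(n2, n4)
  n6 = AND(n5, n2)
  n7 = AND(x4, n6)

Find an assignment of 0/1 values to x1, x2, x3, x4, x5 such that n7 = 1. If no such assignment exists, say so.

x1=1, x2=1, x3=1, x4=1, x5=0

n7 = AND(x4, n6) must be 1, so both x4 = 1 and n6 = 1.
n6 = AND(n5, n2) must be 1, so both n5 = 1 and n2 = 1.
Check with x1=1, x2=1, x3=1, x4=1, x5=0:
n1 = NAND(x1, x3) = NAND(1, 1) = 0
n2 = NAND(x5, n1) = NAND(0, 0) = 1
n3 = OR(n2, n1) = OR(1, 0) = 1
n4 = AND(n3, x2) = AND(1, 1) = 1
n5 = AND(n2, n4) = AND(1, 1) = 1
n6 = AND(n5, n2) = AND(1, 1) = 1
n7 = AND(x4, n6) = AND(1, 1) = 1
So n7 = 1 as required.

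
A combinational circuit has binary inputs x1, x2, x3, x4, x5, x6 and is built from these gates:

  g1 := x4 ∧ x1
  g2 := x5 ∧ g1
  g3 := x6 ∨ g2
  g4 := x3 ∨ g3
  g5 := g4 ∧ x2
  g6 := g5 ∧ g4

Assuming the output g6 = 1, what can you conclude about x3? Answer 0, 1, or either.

Both values of x3 occur among assignments with g6 = 1:
  x3=0: x1=0, x2=1, x3=0, x4=0, x5=0, x6=1
  x3=1: x1=0, x2=1, x3=1, x4=0, x5=0, x6=0

either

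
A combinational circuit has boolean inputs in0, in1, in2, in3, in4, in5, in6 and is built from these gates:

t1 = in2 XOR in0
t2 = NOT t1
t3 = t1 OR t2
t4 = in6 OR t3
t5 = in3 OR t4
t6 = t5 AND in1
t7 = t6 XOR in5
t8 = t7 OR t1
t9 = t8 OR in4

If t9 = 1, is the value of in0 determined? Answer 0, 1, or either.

either

Both values of in0 occur among assignments with t9 = 1:
  in0=0: in0=0, in1=0, in2=0, in3=0, in4=0, in5=1, in6=0
  in0=1: in0=1, in1=0, in2=0, in3=0, in4=0, in5=0, in6=0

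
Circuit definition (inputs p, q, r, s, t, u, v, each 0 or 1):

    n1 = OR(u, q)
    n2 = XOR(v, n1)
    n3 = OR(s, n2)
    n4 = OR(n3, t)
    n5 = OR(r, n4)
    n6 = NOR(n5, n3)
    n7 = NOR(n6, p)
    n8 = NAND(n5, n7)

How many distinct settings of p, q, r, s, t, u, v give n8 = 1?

68

n8 = NAND(n5, n7) must be 1, so at least one of n5, n7 is 0.
Enumerating the 128 input combinations, 68 give n8 = 1 and 60 give n8 = 0.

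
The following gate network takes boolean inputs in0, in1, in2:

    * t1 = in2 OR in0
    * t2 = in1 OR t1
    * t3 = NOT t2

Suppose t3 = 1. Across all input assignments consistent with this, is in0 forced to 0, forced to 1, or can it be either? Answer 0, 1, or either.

t3 = NOT t2 must be 1, so t2 = 0.
t2 = in1 OR t1 must be 0, so both in1 = 0 and t1 = 0.
Every assignment with t3 = 1 has in0 = 0; there are 1 such assignment(s).
  in0=0, in1=0, in2=0

0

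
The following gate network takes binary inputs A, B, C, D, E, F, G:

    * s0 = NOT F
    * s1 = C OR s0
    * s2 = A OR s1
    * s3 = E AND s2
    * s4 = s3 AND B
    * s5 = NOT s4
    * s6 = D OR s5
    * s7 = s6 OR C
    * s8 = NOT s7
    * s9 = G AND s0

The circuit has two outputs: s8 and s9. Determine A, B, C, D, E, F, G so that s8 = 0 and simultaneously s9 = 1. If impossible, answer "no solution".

A=0, B=0, C=1, D=1, E=1, F=0, G=1

Check with A=0, B=0, C=1, D=1, E=1, F=0, G=1:
s0 = NOT F = NOT 0 = 1
s1 = C OR s0 = 1 OR 1 = 1
s2 = A OR s1 = 0 OR 1 = 1
s3 = E AND s2 = 1 AND 1 = 1
s4 = s3 AND B = 1 AND 0 = 0
s5 = NOT s4 = NOT 0 = 1
s6 = D OR s5 = 1 OR 1 = 1
s7 = s6 OR C = 1 OR 1 = 1
s8 = NOT s7 = NOT 1 = 0
s9 = G AND s0 = 1 AND 1 = 1
So s8 = 0 and s9 = 1.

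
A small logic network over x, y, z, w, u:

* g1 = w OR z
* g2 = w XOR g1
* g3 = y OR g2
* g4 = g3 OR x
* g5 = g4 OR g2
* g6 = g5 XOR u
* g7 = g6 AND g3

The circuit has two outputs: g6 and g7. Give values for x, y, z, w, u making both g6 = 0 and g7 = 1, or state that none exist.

no solution exists

Across all 32 input combinations, none give both g6 = 0 and g7 = 1.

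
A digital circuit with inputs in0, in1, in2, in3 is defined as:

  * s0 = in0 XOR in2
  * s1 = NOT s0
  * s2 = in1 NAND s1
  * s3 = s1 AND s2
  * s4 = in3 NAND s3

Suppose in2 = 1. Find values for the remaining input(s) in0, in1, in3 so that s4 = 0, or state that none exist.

s4 = in3 NAND s3 must be 0, so both in3 = 1 and s3 = 1.
s3 = s1 AND s2 must be 1, so both s1 = 1 and s2 = 1.
Check with in2 = 1 and in0=1, in1=0, in3=1:
s0 = in0 XOR in2 = 1 XOR 1 = 0
s1 = NOT s0 = NOT 0 = 1
s2 = in1 NAND s1 = 0 NAND 1 = 1
s3 = s1 AND s2 = 1 AND 1 = 1
s4 = in3 NAND s3 = 1 NAND 1 = 0
So s4 = 0.

in0=1 in1=0 in3=1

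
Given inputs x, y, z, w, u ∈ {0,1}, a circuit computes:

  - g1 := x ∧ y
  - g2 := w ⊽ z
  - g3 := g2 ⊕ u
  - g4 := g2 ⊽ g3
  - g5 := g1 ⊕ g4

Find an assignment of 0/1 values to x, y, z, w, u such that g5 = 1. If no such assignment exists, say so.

g5 = g1 ⊕ g4 must be 1, so g1 and g4 differ.
Check with x=0, y=0, z=1, w=1, u=0:
g1 = x ∧ y = 0 ∧ 0 = 0
g2 = w ⊽ z = 1 ⊽ 1 = 0
g3 = g2 ⊕ u = 0 ⊕ 0 = 0
g4 = g2 ⊽ g3 = 0 ⊽ 0 = 1
g5 = g1 ⊕ g4 = 0 ⊕ 1 = 1
So g5 = 1 as required.

x=0, y=0, z=1, w=1, u=0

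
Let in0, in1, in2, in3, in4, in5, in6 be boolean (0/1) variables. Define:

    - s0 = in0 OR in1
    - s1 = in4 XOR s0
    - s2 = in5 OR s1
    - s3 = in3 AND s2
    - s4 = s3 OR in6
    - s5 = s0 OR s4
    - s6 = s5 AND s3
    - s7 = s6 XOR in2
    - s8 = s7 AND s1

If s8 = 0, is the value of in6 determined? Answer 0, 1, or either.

either

Both values of in6 occur among assignments with s8 = 0:
  in6=0: in0=0, in1=0, in2=0, in3=0, in4=0, in5=0, in6=0
  in6=1: in0=0, in1=0, in2=0, in3=0, in4=0, in5=0, in6=1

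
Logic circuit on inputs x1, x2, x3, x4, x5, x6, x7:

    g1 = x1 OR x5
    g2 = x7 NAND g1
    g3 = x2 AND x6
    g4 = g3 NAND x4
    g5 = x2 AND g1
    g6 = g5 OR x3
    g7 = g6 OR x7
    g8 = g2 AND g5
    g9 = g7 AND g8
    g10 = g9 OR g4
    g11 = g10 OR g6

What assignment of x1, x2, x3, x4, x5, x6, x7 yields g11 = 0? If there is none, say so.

x1=0, x2=1, x3=0, x4=1, x5=0, x6=1, x7=1

g11 = g10 OR g6 must be 0, so both g10 = 0 and g6 = 0.
g10 = g9 OR g4 must be 0, so both g9 = 0 and g4 = 0.
Check with x1=0, x2=1, x3=0, x4=1, x5=0, x6=1, x7=1:
g1 = x1 OR x5 = 0 OR 0 = 0
g2 = x7 NAND g1 = 1 NAND 0 = 1
g3 = x2 AND x6 = 1 AND 1 = 1
g4 = g3 NAND x4 = 1 NAND 1 = 0
g5 = x2 AND g1 = 1 AND 0 = 0
g6 = g5 OR x3 = 0 OR 0 = 0
g7 = g6 OR x7 = 0 OR 1 = 1
g8 = g2 AND g5 = 1 AND 0 = 0
g9 = g7 AND g8 = 1 AND 0 = 0
g10 = g9 OR g4 = 0 OR 0 = 0
g11 = g10 OR g6 = 0 OR 0 = 0
So g11 = 0 as required.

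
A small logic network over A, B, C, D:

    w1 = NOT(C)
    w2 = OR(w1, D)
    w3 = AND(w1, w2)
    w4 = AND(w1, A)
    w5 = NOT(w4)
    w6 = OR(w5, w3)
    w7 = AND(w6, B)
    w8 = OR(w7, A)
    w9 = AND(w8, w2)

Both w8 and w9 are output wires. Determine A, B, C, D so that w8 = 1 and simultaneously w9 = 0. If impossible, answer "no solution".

Check with A=1, B=1, C=1, D=0:
w1 = NOT(C) = NOT 1 = 0
w2 = OR(w1, D) = OR(0, 0) = 0
w3 = AND(w1, w2) = AND(0, 0) = 0
w4 = AND(w1, A) = AND(0, 1) = 0
w5 = NOT(w4) = NOT 0 = 1
w6 = OR(w5, w3) = OR(1, 0) = 1
w7 = AND(w6, B) = AND(1, 1) = 1
w8 = OR(w7, A) = OR(1, 1) = 1
w9 = AND(w8, w2) = AND(1, 0) = 0
So w8 = 1 and w9 = 0.

A=1, B=1, C=1, D=0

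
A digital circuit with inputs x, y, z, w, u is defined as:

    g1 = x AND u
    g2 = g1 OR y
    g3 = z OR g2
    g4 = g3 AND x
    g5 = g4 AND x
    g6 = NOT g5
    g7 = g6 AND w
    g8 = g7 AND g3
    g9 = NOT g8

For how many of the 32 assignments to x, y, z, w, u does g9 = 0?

g9 = NOT g8 must be 0, so g8 = 1.
Satisfying assignments:
  x=0, y=0, z=1, w=1, u=0
  x=0, y=0, z=1, w=1, u=1
  x=0, y=1, z=0, w=1, u=0
  x=0, y=1, z=0, w=1, u=1
  x=0, y=1, z=1, w=1, u=0
  x=0, y=1, z=1, w=1, u=1

6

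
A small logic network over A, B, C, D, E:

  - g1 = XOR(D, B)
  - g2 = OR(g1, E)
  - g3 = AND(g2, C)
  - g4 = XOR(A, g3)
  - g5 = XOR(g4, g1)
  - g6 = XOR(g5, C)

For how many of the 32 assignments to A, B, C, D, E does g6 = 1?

16

g6 = XOR(g5, C) must be 1, so g5 and C differ.
Enumerating the 32 input combinations, 16 give g6 = 1 and 16 give g6 = 0.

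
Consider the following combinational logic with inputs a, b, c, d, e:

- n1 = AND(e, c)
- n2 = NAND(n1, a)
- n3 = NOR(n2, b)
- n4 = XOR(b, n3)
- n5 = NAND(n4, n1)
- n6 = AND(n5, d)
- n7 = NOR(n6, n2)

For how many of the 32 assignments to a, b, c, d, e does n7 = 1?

4

n7 = NOR(n6, n2) must be 1, so both n6 = 0 and n2 = 0.
Satisfying assignments:
  a=1, b=0, c=1, d=0, e=1
  a=1, b=0, c=1, d=1, e=1
  a=1, b=1, c=1, d=0, e=1
  a=1, b=1, c=1, d=1, e=1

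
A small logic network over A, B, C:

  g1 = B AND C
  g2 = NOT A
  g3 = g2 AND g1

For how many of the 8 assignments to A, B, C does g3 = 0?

7

g3 = g2 AND g1 must be 0, so at least one of g2, g1 is 0.
Enumerating the 8 input combinations, 7 give g3 = 0 and 1 give g3 = 1.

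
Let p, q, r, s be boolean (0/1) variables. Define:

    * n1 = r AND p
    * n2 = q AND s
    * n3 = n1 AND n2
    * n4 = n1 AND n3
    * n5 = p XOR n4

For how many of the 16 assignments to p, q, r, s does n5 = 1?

n5 = p XOR n4 must be 1, so p and n4 differ.
Enumerating the 16 input combinations, 7 give n5 = 1 and 9 give n5 = 0.

7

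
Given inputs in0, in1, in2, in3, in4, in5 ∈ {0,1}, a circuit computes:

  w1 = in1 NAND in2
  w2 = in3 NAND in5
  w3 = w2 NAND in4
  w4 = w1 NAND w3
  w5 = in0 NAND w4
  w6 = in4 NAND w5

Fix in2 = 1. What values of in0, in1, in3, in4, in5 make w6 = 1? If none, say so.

w6 = in4 NAND w5 must be 1, so at least one of in4, w5 is 0.
Check with in2 = 1 and in0=1, in1=0, in3=1, in4=0, in5=0:
w1 = in1 NAND in2 = 0 NAND 1 = 1
w2 = in3 NAND in5 = 1 NAND 0 = 1
w3 = w2 NAND in4 = 1 NAND 0 = 1
w4 = w1 NAND w3 = 1 NAND 1 = 0
w5 = in0 NAND w4 = 1 NAND 0 = 1
w6 = in4 NAND w5 = 0 NAND 1 = 1
So w6 = 1.

in0=1 in1=0 in3=1 in4=0 in5=0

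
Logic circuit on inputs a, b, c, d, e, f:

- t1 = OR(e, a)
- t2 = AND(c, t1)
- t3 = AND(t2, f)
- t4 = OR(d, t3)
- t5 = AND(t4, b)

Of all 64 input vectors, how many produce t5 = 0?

t5 = AND(t4, b) must be 0, so at least one of t4, b is 0.
Enumerating the 64 input combinations, 45 give t5 = 0 and 19 give t5 = 1.

45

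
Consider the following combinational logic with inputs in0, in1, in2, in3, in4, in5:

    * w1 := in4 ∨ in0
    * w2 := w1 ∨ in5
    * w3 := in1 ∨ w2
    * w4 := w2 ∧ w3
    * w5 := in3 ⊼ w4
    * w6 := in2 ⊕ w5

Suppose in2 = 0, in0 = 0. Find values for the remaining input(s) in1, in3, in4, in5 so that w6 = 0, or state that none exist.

in1=0, in3=1, in4=1, in5=0

Check with in2 = 0, in0 = 0 and in1=0, in3=1, in4=1, in5=0:
w1 = in4 ∨ in0 = 1 ∨ 0 = 1
w2 = w1 ∨ in5 = 1 ∨ 0 = 1
w3 = in1 ∨ w2 = 0 ∨ 1 = 1
w4 = w2 ∧ w3 = 1 ∧ 1 = 1
w5 = in3 ⊼ w4 = 1 ⊼ 1 = 0
w6 = in2 ⊕ w5 = 0 ⊕ 0 = 0
So w6 = 0.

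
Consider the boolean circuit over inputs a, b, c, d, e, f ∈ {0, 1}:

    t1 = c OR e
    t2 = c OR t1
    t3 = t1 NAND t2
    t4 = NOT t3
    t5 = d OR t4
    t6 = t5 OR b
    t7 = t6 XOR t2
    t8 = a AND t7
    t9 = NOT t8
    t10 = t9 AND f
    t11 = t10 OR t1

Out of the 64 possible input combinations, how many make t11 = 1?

t11 = t10 OR t1 must be 1, so at least one of t10, t1 is 1.
Enumerating the 64 input combinations, 53 give t11 = 1 and 11 give t11 = 0.

53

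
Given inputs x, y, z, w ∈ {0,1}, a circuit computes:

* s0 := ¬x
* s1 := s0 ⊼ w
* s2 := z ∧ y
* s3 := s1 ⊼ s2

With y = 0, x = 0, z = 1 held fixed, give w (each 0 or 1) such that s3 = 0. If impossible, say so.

With y = 0, x = 0, z = 1 fixed, none of the 2 settings of w give s3 = 0.
For example, with w=0:
s0 = ¬x = ¬0 = 1
s1 = s0 ⊼ w = 1 ⊼ 0 = 1
s2 = z ∧ y = 1 ∧ 0 = 0
s3 = s1 ⊼ s2 = 1 ⊼ 0 = 1
giving s3 = 1 ≠ 0.

no solution exists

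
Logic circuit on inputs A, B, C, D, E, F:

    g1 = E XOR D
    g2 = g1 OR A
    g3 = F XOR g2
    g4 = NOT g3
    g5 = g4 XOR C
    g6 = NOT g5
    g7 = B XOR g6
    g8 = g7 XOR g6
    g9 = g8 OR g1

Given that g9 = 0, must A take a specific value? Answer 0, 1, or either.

Both values of A occur among assignments with g9 = 0:
  A=0: A=0, B=0, C=0, D=0, E=0, F=0
  A=1: A=1, B=0, C=0, D=0, E=0, F=0

either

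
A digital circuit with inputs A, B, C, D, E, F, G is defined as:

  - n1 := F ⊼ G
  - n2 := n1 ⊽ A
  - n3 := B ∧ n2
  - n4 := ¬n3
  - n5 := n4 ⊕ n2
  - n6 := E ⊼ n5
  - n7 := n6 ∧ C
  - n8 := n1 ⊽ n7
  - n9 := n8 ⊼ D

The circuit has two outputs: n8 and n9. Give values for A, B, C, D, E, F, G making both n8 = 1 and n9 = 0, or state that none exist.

A=1, B=0, C=0, D=1, E=0, F=1, G=1

Check with A=1, B=0, C=0, D=1, E=0, F=1, G=1:
n1 = F ⊼ G = 1 ⊼ 1 = 0
n2 = n1 ⊽ A = 0 ⊽ 1 = 0
n3 = B ∧ n2 = 0 ∧ 0 = 0
n4 = ¬n3 = ¬0 = 1
n5 = n4 ⊕ n2 = 1 ⊕ 0 = 1
n6 = E ⊼ n5 = 0 ⊼ 1 = 1
n7 = n6 ∧ C = 1 ∧ 0 = 0
n8 = n1 ⊽ n7 = 0 ⊽ 0 = 1
n9 = n8 ⊼ D = 1 ⊼ 1 = 0
So n8 = 1 and n9 = 0.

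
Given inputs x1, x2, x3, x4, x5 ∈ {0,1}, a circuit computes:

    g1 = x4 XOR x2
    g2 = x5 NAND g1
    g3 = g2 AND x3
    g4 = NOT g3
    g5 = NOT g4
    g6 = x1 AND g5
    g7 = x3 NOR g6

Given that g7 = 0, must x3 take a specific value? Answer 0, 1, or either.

g7 = x3 NOR g6 must be 0, so at least one of x3, g6 is 1.
Every assignment with g7 = 0 has x3 = 1; there are 16 such assignment(s).

1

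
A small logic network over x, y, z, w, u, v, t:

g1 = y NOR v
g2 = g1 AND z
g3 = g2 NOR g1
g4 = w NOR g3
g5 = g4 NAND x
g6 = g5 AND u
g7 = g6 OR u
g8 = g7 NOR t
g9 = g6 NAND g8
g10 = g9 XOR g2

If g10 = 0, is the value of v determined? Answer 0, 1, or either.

g10 = g9 XOR g2 must be 0, so g9 and g2 are equal.
Every assignment with g10 = 0 has v = 0; there are 16 such assignment(s).

0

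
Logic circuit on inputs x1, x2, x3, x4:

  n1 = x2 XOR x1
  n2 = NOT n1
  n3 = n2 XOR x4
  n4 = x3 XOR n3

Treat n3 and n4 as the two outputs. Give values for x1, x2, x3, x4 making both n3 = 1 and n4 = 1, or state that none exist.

Check with x1=1, x2=0, x3=0, x4=1:
n1 = x2 XOR x1 = 0 XOR 1 = 1
n2 = NOT n1 = NOT 1 = 0
n3 = n2 XOR x4 = 0 XOR 1 = 1
n4 = x3 XOR n3 = 0 XOR 1 = 1
So n3 = 1 and n4 = 1.

x1=1, x2=0, x3=0, x4=1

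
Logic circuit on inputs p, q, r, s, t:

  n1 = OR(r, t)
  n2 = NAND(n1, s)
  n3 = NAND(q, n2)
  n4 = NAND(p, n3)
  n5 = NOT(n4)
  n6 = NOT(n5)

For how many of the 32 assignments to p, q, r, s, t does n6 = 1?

n6 = NOT(n5) must be 1, so n5 = 0.
n5 = NOT(n4) must be 0, so n4 = 1.
Enumerating the 32 input combinations, 21 give n6 = 1 and 11 give n6 = 0.

21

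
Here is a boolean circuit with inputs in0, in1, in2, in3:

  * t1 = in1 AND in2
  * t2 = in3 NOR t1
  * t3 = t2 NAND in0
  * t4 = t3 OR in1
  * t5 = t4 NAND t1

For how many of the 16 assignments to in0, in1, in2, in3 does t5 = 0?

t5 = t4 NAND t1 must be 0, so both t4 = 1 and t1 = 1.
Satisfying assignments:
  in0=0, in1=1, in2=1, in3=0
  in0=0, in1=1, in2=1, in3=1
  in0=1, in1=1, in2=1, in3=0
  in0=1, in1=1, in2=1, in3=1

4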